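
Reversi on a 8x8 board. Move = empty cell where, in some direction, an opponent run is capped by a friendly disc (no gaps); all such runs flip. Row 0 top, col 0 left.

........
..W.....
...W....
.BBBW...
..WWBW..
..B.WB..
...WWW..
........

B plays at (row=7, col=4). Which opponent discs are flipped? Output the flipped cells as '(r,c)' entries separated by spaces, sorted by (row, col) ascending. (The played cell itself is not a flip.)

Answer: (5,4) (6,3) (6,4)

Derivation:
Dir NW: opp run (6,3) capped by B -> flip
Dir N: opp run (6,4) (5,4) capped by B -> flip
Dir NE: opp run (6,5), next='.' -> no flip
Dir W: first cell '.' (not opp) -> no flip
Dir E: first cell '.' (not opp) -> no flip
Dir SW: edge -> no flip
Dir S: edge -> no flip
Dir SE: edge -> no flip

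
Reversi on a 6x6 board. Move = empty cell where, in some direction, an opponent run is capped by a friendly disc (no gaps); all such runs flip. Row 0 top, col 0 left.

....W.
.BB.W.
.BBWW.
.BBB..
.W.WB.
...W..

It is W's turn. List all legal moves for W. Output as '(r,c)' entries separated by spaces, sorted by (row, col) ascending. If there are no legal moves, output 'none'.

(0,0): no bracket -> illegal
(0,1): flips 4 -> legal
(0,2): no bracket -> illegal
(0,3): no bracket -> illegal
(1,0): flips 2 -> legal
(1,3): no bracket -> illegal
(2,0): flips 2 -> legal
(3,0): no bracket -> illegal
(3,4): no bracket -> illegal
(3,5): flips 1 -> legal
(4,0): no bracket -> illegal
(4,2): flips 1 -> legal
(4,5): flips 1 -> legal
(5,4): no bracket -> illegal
(5,5): no bracket -> illegal

Answer: (0,1) (1,0) (2,0) (3,5) (4,2) (4,5)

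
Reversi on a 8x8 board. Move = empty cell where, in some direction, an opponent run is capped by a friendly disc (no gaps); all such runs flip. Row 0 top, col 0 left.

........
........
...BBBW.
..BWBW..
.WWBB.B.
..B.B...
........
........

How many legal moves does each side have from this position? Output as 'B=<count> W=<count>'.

Answer: B=9 W=11

Derivation:
-- B to move --
(1,5): no bracket -> illegal
(1,6): no bracket -> illegal
(1,7): flips 2 -> legal
(2,2): flips 1 -> legal
(2,7): flips 1 -> legal
(3,0): flips 1 -> legal
(3,1): no bracket -> illegal
(3,6): flips 1 -> legal
(3,7): no bracket -> illegal
(4,0): flips 2 -> legal
(4,5): flips 1 -> legal
(5,0): flips 1 -> legal
(5,1): flips 2 -> legal
(5,3): no bracket -> illegal
B mobility = 9
-- W to move --
(1,2): no bracket -> illegal
(1,3): flips 2 -> legal
(1,4): flips 2 -> legal
(1,5): flips 2 -> legal
(1,6): no bracket -> illegal
(2,1): no bracket -> illegal
(2,2): flips 4 -> legal
(3,1): flips 1 -> legal
(3,6): no bracket -> illegal
(3,7): no bracket -> illegal
(4,5): flips 2 -> legal
(4,7): no bracket -> illegal
(5,1): no bracket -> illegal
(5,3): flips 2 -> legal
(5,5): flips 1 -> legal
(5,6): no bracket -> illegal
(5,7): flips 1 -> legal
(6,1): no bracket -> illegal
(6,2): flips 1 -> legal
(6,3): flips 1 -> legal
(6,4): no bracket -> illegal
(6,5): no bracket -> illegal
W mobility = 11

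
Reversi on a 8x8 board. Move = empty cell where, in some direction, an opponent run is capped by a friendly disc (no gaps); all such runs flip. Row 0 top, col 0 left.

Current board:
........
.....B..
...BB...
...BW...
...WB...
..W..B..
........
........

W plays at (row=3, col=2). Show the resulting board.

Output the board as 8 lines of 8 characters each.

Place W at (3,2); scan 8 dirs for brackets.
Dir NW: first cell '.' (not opp) -> no flip
Dir N: first cell '.' (not opp) -> no flip
Dir NE: opp run (2,3), next='.' -> no flip
Dir W: first cell '.' (not opp) -> no flip
Dir E: opp run (3,3) capped by W -> flip
Dir SW: first cell '.' (not opp) -> no flip
Dir S: first cell '.' (not opp) -> no flip
Dir SE: first cell 'W' (not opp) -> no flip
All flips: (3,3)

Answer: ........
.....B..
...BB...
..WWW...
...WB...
..W..B..
........
........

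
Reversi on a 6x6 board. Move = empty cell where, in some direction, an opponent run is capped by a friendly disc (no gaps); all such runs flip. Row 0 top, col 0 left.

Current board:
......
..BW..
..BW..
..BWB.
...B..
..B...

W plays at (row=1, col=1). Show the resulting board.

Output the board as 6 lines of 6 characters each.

Answer: ......
.WWW..
..WW..
..BWB.
...B..
..B...

Derivation:
Place W at (1,1); scan 8 dirs for brackets.
Dir NW: first cell '.' (not opp) -> no flip
Dir N: first cell '.' (not opp) -> no flip
Dir NE: first cell '.' (not opp) -> no flip
Dir W: first cell '.' (not opp) -> no flip
Dir E: opp run (1,2) capped by W -> flip
Dir SW: first cell '.' (not opp) -> no flip
Dir S: first cell '.' (not opp) -> no flip
Dir SE: opp run (2,2) capped by W -> flip
All flips: (1,2) (2,2)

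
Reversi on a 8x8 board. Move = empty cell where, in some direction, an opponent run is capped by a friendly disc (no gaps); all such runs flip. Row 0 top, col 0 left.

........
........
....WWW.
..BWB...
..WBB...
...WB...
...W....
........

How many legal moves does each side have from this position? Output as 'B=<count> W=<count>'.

-- B to move --
(1,3): no bracket -> illegal
(1,4): flips 1 -> legal
(1,5): no bracket -> illegal
(1,6): flips 1 -> legal
(1,7): no bracket -> illegal
(2,2): flips 1 -> legal
(2,3): flips 1 -> legal
(2,7): no bracket -> illegal
(3,1): no bracket -> illegal
(3,5): no bracket -> illegal
(3,6): no bracket -> illegal
(3,7): no bracket -> illegal
(4,1): flips 1 -> legal
(5,1): no bracket -> illegal
(5,2): flips 2 -> legal
(6,2): flips 1 -> legal
(6,4): no bracket -> illegal
(7,2): flips 1 -> legal
(7,3): flips 2 -> legal
(7,4): no bracket -> illegal
B mobility = 9
-- W to move --
(2,1): no bracket -> illegal
(2,2): flips 1 -> legal
(2,3): no bracket -> illegal
(3,1): flips 1 -> legal
(3,5): flips 2 -> legal
(4,1): no bracket -> illegal
(4,5): flips 3 -> legal
(5,2): flips 2 -> legal
(5,5): flips 2 -> legal
(6,4): flips 3 -> legal
(6,5): no bracket -> illegal
W mobility = 7

Answer: B=9 W=7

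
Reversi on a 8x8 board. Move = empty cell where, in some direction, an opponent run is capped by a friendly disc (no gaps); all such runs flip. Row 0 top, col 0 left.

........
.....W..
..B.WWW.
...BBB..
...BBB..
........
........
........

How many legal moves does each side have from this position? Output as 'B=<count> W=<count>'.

-- B to move --
(0,4): no bracket -> illegal
(0,5): flips 2 -> legal
(0,6): flips 2 -> legal
(1,3): flips 1 -> legal
(1,4): flips 1 -> legal
(1,6): flips 1 -> legal
(1,7): flips 1 -> legal
(2,3): no bracket -> illegal
(2,7): no bracket -> illegal
(3,6): no bracket -> illegal
(3,7): no bracket -> illegal
B mobility = 6
-- W to move --
(1,1): no bracket -> illegal
(1,2): no bracket -> illegal
(1,3): no bracket -> illegal
(2,1): no bracket -> illegal
(2,3): no bracket -> illegal
(3,1): no bracket -> illegal
(3,2): no bracket -> illegal
(3,6): no bracket -> illegal
(4,2): flips 1 -> legal
(4,6): flips 1 -> legal
(5,2): flips 2 -> legal
(5,3): flips 2 -> legal
(5,4): flips 2 -> legal
(5,5): flips 2 -> legal
(5,6): no bracket -> illegal
W mobility = 6

Answer: B=6 W=6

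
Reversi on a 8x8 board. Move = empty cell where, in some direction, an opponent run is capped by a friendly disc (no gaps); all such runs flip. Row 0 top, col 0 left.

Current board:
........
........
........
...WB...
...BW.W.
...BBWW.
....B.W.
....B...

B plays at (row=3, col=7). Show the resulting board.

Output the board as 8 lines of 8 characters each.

Answer: ........
........
........
...WB..B
...BW.B.
...BBBW.
....B.W.
....B...

Derivation:
Place B at (3,7); scan 8 dirs for brackets.
Dir NW: first cell '.' (not opp) -> no flip
Dir N: first cell '.' (not opp) -> no flip
Dir NE: edge -> no flip
Dir W: first cell '.' (not opp) -> no flip
Dir E: edge -> no flip
Dir SW: opp run (4,6) (5,5) capped by B -> flip
Dir S: first cell '.' (not opp) -> no flip
Dir SE: edge -> no flip
All flips: (4,6) (5,5)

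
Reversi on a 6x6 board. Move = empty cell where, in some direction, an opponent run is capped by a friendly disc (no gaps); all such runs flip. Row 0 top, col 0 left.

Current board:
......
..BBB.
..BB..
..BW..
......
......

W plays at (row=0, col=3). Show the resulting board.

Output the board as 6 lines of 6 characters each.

Place W at (0,3); scan 8 dirs for brackets.
Dir NW: edge -> no flip
Dir N: edge -> no flip
Dir NE: edge -> no flip
Dir W: first cell '.' (not opp) -> no flip
Dir E: first cell '.' (not opp) -> no flip
Dir SW: opp run (1,2), next='.' -> no flip
Dir S: opp run (1,3) (2,3) capped by W -> flip
Dir SE: opp run (1,4), next='.' -> no flip
All flips: (1,3) (2,3)

Answer: ...W..
..BWB.
..BW..
..BW..
......
......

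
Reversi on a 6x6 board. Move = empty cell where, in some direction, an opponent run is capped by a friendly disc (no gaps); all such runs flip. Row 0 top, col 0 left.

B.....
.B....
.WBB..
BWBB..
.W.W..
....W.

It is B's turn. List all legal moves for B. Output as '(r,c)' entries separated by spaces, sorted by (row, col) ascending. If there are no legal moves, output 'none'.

Answer: (1,0) (1,2) (2,0) (4,0) (5,0) (5,1) (5,2) (5,3)

Derivation:
(1,0): flips 1 -> legal
(1,2): flips 1 -> legal
(2,0): flips 1 -> legal
(3,4): no bracket -> illegal
(4,0): flips 1 -> legal
(4,2): no bracket -> illegal
(4,4): no bracket -> illegal
(4,5): no bracket -> illegal
(5,0): flips 1 -> legal
(5,1): flips 3 -> legal
(5,2): flips 1 -> legal
(5,3): flips 1 -> legal
(5,5): no bracket -> illegal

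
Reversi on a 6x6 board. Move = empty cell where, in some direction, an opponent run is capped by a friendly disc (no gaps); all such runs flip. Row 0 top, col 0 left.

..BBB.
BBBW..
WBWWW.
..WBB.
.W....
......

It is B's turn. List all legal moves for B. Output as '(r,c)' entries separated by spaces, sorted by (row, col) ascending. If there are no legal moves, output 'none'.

(1,4): flips 2 -> legal
(1,5): flips 1 -> legal
(2,5): flips 3 -> legal
(3,0): flips 1 -> legal
(3,1): flips 3 -> legal
(3,5): flips 2 -> legal
(4,0): no bracket -> illegal
(4,2): flips 2 -> legal
(4,3): flips 1 -> legal
(5,0): no bracket -> illegal
(5,1): no bracket -> illegal
(5,2): no bracket -> illegal

Answer: (1,4) (1,5) (2,5) (3,0) (3,1) (3,5) (4,2) (4,3)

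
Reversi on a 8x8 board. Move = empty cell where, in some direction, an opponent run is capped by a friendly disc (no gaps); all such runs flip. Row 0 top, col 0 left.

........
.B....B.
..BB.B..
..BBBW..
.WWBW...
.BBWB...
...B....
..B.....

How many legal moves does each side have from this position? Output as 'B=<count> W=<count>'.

Answer: B=7 W=15

Derivation:
-- B to move --
(2,4): no bracket -> illegal
(2,6): no bracket -> illegal
(3,0): flips 1 -> legal
(3,1): flips 1 -> legal
(3,6): flips 1 -> legal
(4,0): flips 2 -> legal
(4,5): flips 2 -> legal
(4,6): no bracket -> illegal
(5,0): flips 1 -> legal
(5,5): flips 1 -> legal
(6,2): no bracket -> illegal
(6,4): no bracket -> illegal
B mobility = 7
-- W to move --
(0,0): flips 3 -> legal
(0,1): no bracket -> illegal
(0,2): no bracket -> illegal
(0,5): no bracket -> illegal
(0,6): no bracket -> illegal
(0,7): no bracket -> illegal
(1,0): no bracket -> illegal
(1,2): flips 2 -> legal
(1,3): flips 3 -> legal
(1,4): flips 2 -> legal
(1,5): flips 1 -> legal
(1,7): no bracket -> illegal
(2,0): no bracket -> illegal
(2,1): no bracket -> illegal
(2,4): flips 2 -> legal
(2,6): no bracket -> illegal
(2,7): no bracket -> illegal
(3,1): flips 3 -> legal
(3,6): no bracket -> illegal
(4,0): no bracket -> illegal
(4,5): no bracket -> illegal
(5,0): flips 2 -> legal
(5,5): flips 1 -> legal
(6,0): flips 1 -> legal
(6,1): flips 1 -> legal
(6,2): flips 1 -> legal
(6,4): flips 1 -> legal
(6,5): no bracket -> illegal
(7,1): no bracket -> illegal
(7,3): flips 1 -> legal
(7,4): flips 2 -> legal
W mobility = 15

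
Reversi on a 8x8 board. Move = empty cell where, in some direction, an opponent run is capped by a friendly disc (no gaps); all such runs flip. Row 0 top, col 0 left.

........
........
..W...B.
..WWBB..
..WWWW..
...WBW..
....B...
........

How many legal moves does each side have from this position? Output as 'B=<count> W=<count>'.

-- B to move --
(1,1): no bracket -> illegal
(1,2): no bracket -> illegal
(1,3): no bracket -> illegal
(2,1): flips 2 -> legal
(2,3): no bracket -> illegal
(2,4): no bracket -> illegal
(3,1): flips 4 -> legal
(3,6): flips 1 -> legal
(4,1): no bracket -> illegal
(4,6): flips 1 -> legal
(5,1): no bracket -> illegal
(5,2): flips 2 -> legal
(5,6): flips 2 -> legal
(6,2): flips 2 -> legal
(6,3): no bracket -> illegal
(6,5): flips 2 -> legal
(6,6): no bracket -> illegal
B mobility = 8
-- W to move --
(1,5): no bracket -> illegal
(1,6): no bracket -> illegal
(1,7): flips 2 -> legal
(2,3): flips 1 -> legal
(2,4): flips 1 -> legal
(2,5): flips 2 -> legal
(2,7): no bracket -> illegal
(3,6): flips 2 -> legal
(3,7): no bracket -> illegal
(4,6): no bracket -> illegal
(6,3): flips 1 -> legal
(6,5): flips 1 -> legal
(7,3): flips 1 -> legal
(7,4): flips 2 -> legal
(7,5): flips 1 -> legal
W mobility = 10

Answer: B=8 W=10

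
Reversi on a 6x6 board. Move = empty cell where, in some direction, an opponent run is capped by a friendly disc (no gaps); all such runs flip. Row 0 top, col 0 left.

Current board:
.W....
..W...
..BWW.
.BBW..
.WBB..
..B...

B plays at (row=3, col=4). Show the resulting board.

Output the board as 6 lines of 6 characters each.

Answer: .W....
..W...
..BWW.
.BBBB.
.WBB..
..B...

Derivation:
Place B at (3,4); scan 8 dirs for brackets.
Dir NW: opp run (2,3) (1,2) (0,1), next=edge -> no flip
Dir N: opp run (2,4), next='.' -> no flip
Dir NE: first cell '.' (not opp) -> no flip
Dir W: opp run (3,3) capped by B -> flip
Dir E: first cell '.' (not opp) -> no flip
Dir SW: first cell 'B' (not opp) -> no flip
Dir S: first cell '.' (not opp) -> no flip
Dir SE: first cell '.' (not opp) -> no flip
All flips: (3,3)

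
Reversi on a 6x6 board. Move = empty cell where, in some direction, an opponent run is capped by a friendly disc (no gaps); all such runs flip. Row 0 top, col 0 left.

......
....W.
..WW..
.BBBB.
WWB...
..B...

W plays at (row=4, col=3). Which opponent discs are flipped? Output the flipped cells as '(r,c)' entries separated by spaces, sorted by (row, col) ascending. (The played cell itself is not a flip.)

Answer: (3,3) (4,2)

Derivation:
Dir NW: opp run (3,2), next='.' -> no flip
Dir N: opp run (3,3) capped by W -> flip
Dir NE: opp run (3,4), next='.' -> no flip
Dir W: opp run (4,2) capped by W -> flip
Dir E: first cell '.' (not opp) -> no flip
Dir SW: opp run (5,2), next=edge -> no flip
Dir S: first cell '.' (not opp) -> no flip
Dir SE: first cell '.' (not opp) -> no flip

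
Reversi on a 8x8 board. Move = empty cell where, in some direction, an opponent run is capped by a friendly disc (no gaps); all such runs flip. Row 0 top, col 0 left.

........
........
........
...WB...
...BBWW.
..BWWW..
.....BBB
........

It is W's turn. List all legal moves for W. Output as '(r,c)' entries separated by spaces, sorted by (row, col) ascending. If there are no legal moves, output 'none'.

(2,3): flips 1 -> legal
(2,4): flips 2 -> legal
(2,5): no bracket -> illegal
(3,2): flips 1 -> legal
(3,5): flips 2 -> legal
(4,1): no bracket -> illegal
(4,2): flips 2 -> legal
(5,1): flips 1 -> legal
(5,6): no bracket -> illegal
(5,7): no bracket -> illegal
(6,1): no bracket -> illegal
(6,2): no bracket -> illegal
(6,3): no bracket -> illegal
(6,4): no bracket -> illegal
(7,4): no bracket -> illegal
(7,5): flips 1 -> legal
(7,6): flips 1 -> legal
(7,7): flips 1 -> legal

Answer: (2,3) (2,4) (3,2) (3,5) (4,2) (5,1) (7,5) (7,6) (7,7)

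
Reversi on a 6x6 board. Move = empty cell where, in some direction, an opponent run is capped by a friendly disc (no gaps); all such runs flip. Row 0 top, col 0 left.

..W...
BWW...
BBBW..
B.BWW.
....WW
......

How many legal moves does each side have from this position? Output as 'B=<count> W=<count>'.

-- B to move --
(0,0): flips 1 -> legal
(0,1): flips 1 -> legal
(0,3): flips 1 -> legal
(1,3): flips 2 -> legal
(1,4): flips 1 -> legal
(2,4): flips 1 -> legal
(2,5): no bracket -> illegal
(3,5): flips 2 -> legal
(4,2): no bracket -> illegal
(4,3): no bracket -> illegal
(5,3): no bracket -> illegal
(5,4): no bracket -> illegal
(5,5): flips 2 -> legal
B mobility = 8
-- W to move --
(0,0): no bracket -> illegal
(0,1): no bracket -> illegal
(1,3): no bracket -> illegal
(3,1): flips 2 -> legal
(4,0): no bracket -> illegal
(4,1): flips 1 -> legal
(4,2): flips 2 -> legal
(4,3): no bracket -> illegal
W mobility = 3

Answer: B=8 W=3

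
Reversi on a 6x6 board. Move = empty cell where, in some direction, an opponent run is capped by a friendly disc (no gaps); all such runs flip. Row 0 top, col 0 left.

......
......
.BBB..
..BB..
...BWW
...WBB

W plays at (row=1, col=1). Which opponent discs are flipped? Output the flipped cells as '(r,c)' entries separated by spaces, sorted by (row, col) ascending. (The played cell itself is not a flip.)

Dir NW: first cell '.' (not opp) -> no flip
Dir N: first cell '.' (not opp) -> no flip
Dir NE: first cell '.' (not opp) -> no flip
Dir W: first cell '.' (not opp) -> no flip
Dir E: first cell '.' (not opp) -> no flip
Dir SW: first cell '.' (not opp) -> no flip
Dir S: opp run (2,1), next='.' -> no flip
Dir SE: opp run (2,2) (3,3) capped by W -> flip

Answer: (2,2) (3,3)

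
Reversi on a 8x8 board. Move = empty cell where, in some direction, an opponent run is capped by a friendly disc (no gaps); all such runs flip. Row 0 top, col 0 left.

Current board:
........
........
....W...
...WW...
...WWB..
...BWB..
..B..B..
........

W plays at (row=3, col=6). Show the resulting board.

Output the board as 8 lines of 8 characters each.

Answer: ........
........
....W...
...WW.W.
...WWW..
...BWB..
..B..B..
........

Derivation:
Place W at (3,6); scan 8 dirs for brackets.
Dir NW: first cell '.' (not opp) -> no flip
Dir N: first cell '.' (not opp) -> no flip
Dir NE: first cell '.' (not opp) -> no flip
Dir W: first cell '.' (not opp) -> no flip
Dir E: first cell '.' (not opp) -> no flip
Dir SW: opp run (4,5) capped by W -> flip
Dir S: first cell '.' (not opp) -> no flip
Dir SE: first cell '.' (not opp) -> no flip
All flips: (4,5)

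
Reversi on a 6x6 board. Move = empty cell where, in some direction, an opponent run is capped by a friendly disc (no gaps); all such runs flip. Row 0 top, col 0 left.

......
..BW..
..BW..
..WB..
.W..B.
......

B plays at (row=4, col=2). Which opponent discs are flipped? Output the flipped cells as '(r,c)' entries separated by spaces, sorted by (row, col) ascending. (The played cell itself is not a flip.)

Answer: (3,2)

Derivation:
Dir NW: first cell '.' (not opp) -> no flip
Dir N: opp run (3,2) capped by B -> flip
Dir NE: first cell 'B' (not opp) -> no flip
Dir W: opp run (4,1), next='.' -> no flip
Dir E: first cell '.' (not opp) -> no flip
Dir SW: first cell '.' (not opp) -> no flip
Dir S: first cell '.' (not opp) -> no flip
Dir SE: first cell '.' (not opp) -> no flip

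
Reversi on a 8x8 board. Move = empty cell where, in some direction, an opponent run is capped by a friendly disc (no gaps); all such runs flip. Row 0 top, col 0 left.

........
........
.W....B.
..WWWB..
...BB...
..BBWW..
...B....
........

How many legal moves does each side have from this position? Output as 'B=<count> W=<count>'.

Answer: B=11 W=5

Derivation:
-- B to move --
(1,0): flips 2 -> legal
(1,1): no bracket -> illegal
(1,2): no bracket -> illegal
(2,0): no bracket -> illegal
(2,2): flips 1 -> legal
(2,3): flips 1 -> legal
(2,4): flips 1 -> legal
(2,5): flips 1 -> legal
(3,0): no bracket -> illegal
(3,1): flips 3 -> legal
(4,1): no bracket -> illegal
(4,2): no bracket -> illegal
(4,5): flips 1 -> legal
(4,6): no bracket -> illegal
(5,6): flips 2 -> legal
(6,4): flips 1 -> legal
(6,5): flips 1 -> legal
(6,6): flips 1 -> legal
B mobility = 11
-- W to move --
(1,5): no bracket -> illegal
(1,6): no bracket -> illegal
(1,7): no bracket -> illegal
(2,4): no bracket -> illegal
(2,5): no bracket -> illegal
(2,7): no bracket -> illegal
(3,6): flips 1 -> legal
(3,7): no bracket -> illegal
(4,1): no bracket -> illegal
(4,2): no bracket -> illegal
(4,5): no bracket -> illegal
(4,6): no bracket -> illegal
(5,1): flips 2 -> legal
(6,1): flips 2 -> legal
(6,2): no bracket -> illegal
(6,4): no bracket -> illegal
(7,2): flips 1 -> legal
(7,3): flips 3 -> legal
(7,4): no bracket -> illegal
W mobility = 5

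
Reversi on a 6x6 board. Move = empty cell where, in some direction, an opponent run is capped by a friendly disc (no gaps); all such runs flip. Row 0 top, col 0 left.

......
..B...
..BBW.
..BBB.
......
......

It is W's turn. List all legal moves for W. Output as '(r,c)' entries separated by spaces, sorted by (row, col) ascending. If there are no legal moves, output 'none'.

Answer: (2,1) (4,2) (4,4)

Derivation:
(0,1): no bracket -> illegal
(0,2): no bracket -> illegal
(0,3): no bracket -> illegal
(1,1): no bracket -> illegal
(1,3): no bracket -> illegal
(1,4): no bracket -> illegal
(2,1): flips 2 -> legal
(2,5): no bracket -> illegal
(3,1): no bracket -> illegal
(3,5): no bracket -> illegal
(4,1): no bracket -> illegal
(4,2): flips 1 -> legal
(4,3): no bracket -> illegal
(4,4): flips 1 -> legal
(4,5): no bracket -> illegal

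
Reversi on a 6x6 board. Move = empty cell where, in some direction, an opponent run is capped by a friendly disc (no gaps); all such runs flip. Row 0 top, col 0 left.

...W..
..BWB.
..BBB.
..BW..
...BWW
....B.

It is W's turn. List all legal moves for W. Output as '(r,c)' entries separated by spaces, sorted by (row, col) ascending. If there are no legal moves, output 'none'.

Answer: (1,1) (1,5) (2,1) (2,5) (3,1) (3,5) (4,2) (5,3)

Derivation:
(0,1): no bracket -> illegal
(0,2): no bracket -> illegal
(0,4): no bracket -> illegal
(0,5): no bracket -> illegal
(1,1): flips 2 -> legal
(1,5): flips 2 -> legal
(2,1): flips 1 -> legal
(2,5): flips 1 -> legal
(3,1): flips 2 -> legal
(3,4): no bracket -> illegal
(3,5): flips 1 -> legal
(4,1): no bracket -> illegal
(4,2): flips 1 -> legal
(5,2): no bracket -> illegal
(5,3): flips 1 -> legal
(5,5): no bracket -> illegal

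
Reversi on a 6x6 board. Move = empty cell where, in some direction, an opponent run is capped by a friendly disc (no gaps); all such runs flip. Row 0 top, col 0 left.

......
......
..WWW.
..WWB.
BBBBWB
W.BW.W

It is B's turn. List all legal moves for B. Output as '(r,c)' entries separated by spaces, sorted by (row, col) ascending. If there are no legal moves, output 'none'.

(1,1): no bracket -> illegal
(1,2): flips 3 -> legal
(1,3): flips 2 -> legal
(1,4): flips 3 -> legal
(1,5): flips 2 -> legal
(2,1): flips 1 -> legal
(2,5): no bracket -> illegal
(3,1): flips 2 -> legal
(3,5): no bracket -> illegal
(5,1): no bracket -> illegal
(5,4): flips 2 -> legal

Answer: (1,2) (1,3) (1,4) (1,5) (2,1) (3,1) (5,4)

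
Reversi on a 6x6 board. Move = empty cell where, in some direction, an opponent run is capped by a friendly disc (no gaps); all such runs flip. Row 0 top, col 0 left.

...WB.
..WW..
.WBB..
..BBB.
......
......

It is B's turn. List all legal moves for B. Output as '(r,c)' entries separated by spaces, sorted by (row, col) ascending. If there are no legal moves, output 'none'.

Answer: (0,1) (0,2) (1,0) (2,0)

Derivation:
(0,1): flips 1 -> legal
(0,2): flips 2 -> legal
(1,0): flips 1 -> legal
(1,1): no bracket -> illegal
(1,4): no bracket -> illegal
(2,0): flips 1 -> legal
(2,4): no bracket -> illegal
(3,0): no bracket -> illegal
(3,1): no bracket -> illegal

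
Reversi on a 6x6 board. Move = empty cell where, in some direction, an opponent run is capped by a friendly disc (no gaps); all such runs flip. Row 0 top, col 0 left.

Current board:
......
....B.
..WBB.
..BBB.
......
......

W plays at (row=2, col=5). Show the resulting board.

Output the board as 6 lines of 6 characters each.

Answer: ......
....B.
..WWWW
..BBB.
......
......

Derivation:
Place W at (2,5); scan 8 dirs for brackets.
Dir NW: opp run (1,4), next='.' -> no flip
Dir N: first cell '.' (not opp) -> no flip
Dir NE: edge -> no flip
Dir W: opp run (2,4) (2,3) capped by W -> flip
Dir E: edge -> no flip
Dir SW: opp run (3,4), next='.' -> no flip
Dir S: first cell '.' (not opp) -> no flip
Dir SE: edge -> no flip
All flips: (2,3) (2,4)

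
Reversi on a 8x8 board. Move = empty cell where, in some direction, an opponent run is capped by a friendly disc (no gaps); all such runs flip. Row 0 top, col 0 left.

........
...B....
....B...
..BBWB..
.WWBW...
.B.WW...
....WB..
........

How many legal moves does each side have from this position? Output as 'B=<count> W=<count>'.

-- B to move --
(2,3): no bracket -> illegal
(2,5): flips 1 -> legal
(3,0): no bracket -> illegal
(3,1): flips 1 -> legal
(4,0): flips 2 -> legal
(4,5): flips 1 -> legal
(5,0): flips 1 -> legal
(5,2): flips 1 -> legal
(5,5): flips 1 -> legal
(6,2): flips 2 -> legal
(6,3): flips 2 -> legal
(7,3): no bracket -> illegal
(7,4): flips 4 -> legal
(7,5): no bracket -> illegal
B mobility = 10
-- W to move --
(0,2): no bracket -> illegal
(0,3): no bracket -> illegal
(0,4): no bracket -> illegal
(1,2): no bracket -> illegal
(1,4): flips 1 -> legal
(1,5): flips 2 -> legal
(2,1): flips 2 -> legal
(2,2): flips 2 -> legal
(2,3): flips 3 -> legal
(2,5): no bracket -> illegal
(2,6): flips 1 -> legal
(3,1): flips 2 -> legal
(3,6): flips 1 -> legal
(4,0): no bracket -> illegal
(4,5): no bracket -> illegal
(4,6): no bracket -> illegal
(5,0): no bracket -> illegal
(5,2): flips 1 -> legal
(5,5): no bracket -> illegal
(5,6): no bracket -> illegal
(6,0): flips 1 -> legal
(6,1): flips 1 -> legal
(6,2): no bracket -> illegal
(6,6): flips 1 -> legal
(7,4): no bracket -> illegal
(7,5): no bracket -> illegal
(7,6): flips 1 -> legal
W mobility = 13

Answer: B=10 W=13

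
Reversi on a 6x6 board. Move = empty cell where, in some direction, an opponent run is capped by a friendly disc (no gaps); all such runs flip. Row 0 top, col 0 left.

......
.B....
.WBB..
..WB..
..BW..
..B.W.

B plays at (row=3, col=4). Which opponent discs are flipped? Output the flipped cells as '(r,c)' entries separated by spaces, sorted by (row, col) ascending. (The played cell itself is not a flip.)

Answer: (4,3)

Derivation:
Dir NW: first cell 'B' (not opp) -> no flip
Dir N: first cell '.' (not opp) -> no flip
Dir NE: first cell '.' (not opp) -> no flip
Dir W: first cell 'B' (not opp) -> no flip
Dir E: first cell '.' (not opp) -> no flip
Dir SW: opp run (4,3) capped by B -> flip
Dir S: first cell '.' (not opp) -> no flip
Dir SE: first cell '.' (not opp) -> no flip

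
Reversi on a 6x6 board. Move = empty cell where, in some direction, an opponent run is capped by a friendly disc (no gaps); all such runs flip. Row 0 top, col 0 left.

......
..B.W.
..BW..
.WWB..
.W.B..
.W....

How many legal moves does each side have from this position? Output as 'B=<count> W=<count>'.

Answer: B=7 W=7

Derivation:
-- B to move --
(0,3): no bracket -> illegal
(0,4): no bracket -> illegal
(0,5): no bracket -> illegal
(1,3): flips 1 -> legal
(1,5): no bracket -> illegal
(2,0): no bracket -> illegal
(2,1): flips 1 -> legal
(2,4): flips 1 -> legal
(2,5): no bracket -> illegal
(3,0): flips 2 -> legal
(3,4): flips 1 -> legal
(4,0): flips 1 -> legal
(4,2): flips 1 -> legal
(5,0): no bracket -> illegal
(5,2): no bracket -> illegal
B mobility = 7
-- W to move --
(0,1): flips 1 -> legal
(0,2): flips 2 -> legal
(0,3): no bracket -> illegal
(1,1): no bracket -> illegal
(1,3): flips 1 -> legal
(2,1): flips 1 -> legal
(2,4): no bracket -> illegal
(3,4): flips 1 -> legal
(4,2): no bracket -> illegal
(4,4): no bracket -> illegal
(5,2): no bracket -> illegal
(5,3): flips 2 -> legal
(5,4): flips 1 -> legal
W mobility = 7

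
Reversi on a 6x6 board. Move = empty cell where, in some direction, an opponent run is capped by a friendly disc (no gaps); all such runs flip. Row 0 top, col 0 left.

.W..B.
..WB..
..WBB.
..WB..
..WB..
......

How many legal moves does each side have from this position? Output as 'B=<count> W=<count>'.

-- B to move --
(0,0): no bracket -> illegal
(0,2): no bracket -> illegal
(0,3): no bracket -> illegal
(1,0): no bracket -> illegal
(1,1): flips 2 -> legal
(2,1): flips 2 -> legal
(3,1): flips 2 -> legal
(4,1): flips 2 -> legal
(5,1): flips 1 -> legal
(5,2): no bracket -> illegal
(5,3): no bracket -> illegal
B mobility = 5
-- W to move --
(0,2): no bracket -> illegal
(0,3): no bracket -> illegal
(0,5): no bracket -> illegal
(1,4): flips 2 -> legal
(1,5): flips 2 -> legal
(2,5): flips 2 -> legal
(3,4): flips 2 -> legal
(3,5): no bracket -> illegal
(4,4): flips 2 -> legal
(5,2): no bracket -> illegal
(5,3): no bracket -> illegal
(5,4): flips 1 -> legal
W mobility = 6

Answer: B=5 W=6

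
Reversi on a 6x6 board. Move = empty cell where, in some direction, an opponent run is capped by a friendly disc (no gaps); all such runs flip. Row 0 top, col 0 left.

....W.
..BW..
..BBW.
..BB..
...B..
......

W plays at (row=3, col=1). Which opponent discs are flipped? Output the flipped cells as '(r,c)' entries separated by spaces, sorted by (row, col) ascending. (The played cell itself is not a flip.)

Dir NW: first cell '.' (not opp) -> no flip
Dir N: first cell '.' (not opp) -> no flip
Dir NE: opp run (2,2) capped by W -> flip
Dir W: first cell '.' (not opp) -> no flip
Dir E: opp run (3,2) (3,3), next='.' -> no flip
Dir SW: first cell '.' (not opp) -> no flip
Dir S: first cell '.' (not opp) -> no flip
Dir SE: first cell '.' (not opp) -> no flip

Answer: (2,2)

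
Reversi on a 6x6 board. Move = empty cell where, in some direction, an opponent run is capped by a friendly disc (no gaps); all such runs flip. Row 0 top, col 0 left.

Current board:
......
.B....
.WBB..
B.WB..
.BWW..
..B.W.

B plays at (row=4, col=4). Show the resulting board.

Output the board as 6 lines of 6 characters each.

Answer: ......
.B....
.WBB..
B.WB..
.BBBB.
..B.W.

Derivation:
Place B at (4,4); scan 8 dirs for brackets.
Dir NW: first cell 'B' (not opp) -> no flip
Dir N: first cell '.' (not opp) -> no flip
Dir NE: first cell '.' (not opp) -> no flip
Dir W: opp run (4,3) (4,2) capped by B -> flip
Dir E: first cell '.' (not opp) -> no flip
Dir SW: first cell '.' (not opp) -> no flip
Dir S: opp run (5,4), next=edge -> no flip
Dir SE: first cell '.' (not opp) -> no flip
All flips: (4,2) (4,3)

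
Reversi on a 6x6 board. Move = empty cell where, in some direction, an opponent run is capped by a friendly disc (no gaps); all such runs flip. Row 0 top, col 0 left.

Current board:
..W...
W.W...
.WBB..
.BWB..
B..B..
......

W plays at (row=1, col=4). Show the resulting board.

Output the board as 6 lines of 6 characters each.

Answer: ..W...
W.W.W.
.WBW..
.BWB..
B..B..
......

Derivation:
Place W at (1,4); scan 8 dirs for brackets.
Dir NW: first cell '.' (not opp) -> no flip
Dir N: first cell '.' (not opp) -> no flip
Dir NE: first cell '.' (not opp) -> no flip
Dir W: first cell '.' (not opp) -> no flip
Dir E: first cell '.' (not opp) -> no flip
Dir SW: opp run (2,3) capped by W -> flip
Dir S: first cell '.' (not opp) -> no flip
Dir SE: first cell '.' (not opp) -> no flip
All flips: (2,3)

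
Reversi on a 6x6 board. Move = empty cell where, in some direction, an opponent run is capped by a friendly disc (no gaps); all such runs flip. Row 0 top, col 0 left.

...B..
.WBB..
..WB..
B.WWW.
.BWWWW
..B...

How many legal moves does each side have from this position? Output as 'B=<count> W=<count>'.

-- B to move --
(0,0): no bracket -> illegal
(0,1): no bracket -> illegal
(0,2): no bracket -> illegal
(1,0): flips 1 -> legal
(2,0): no bracket -> illegal
(2,1): flips 1 -> legal
(2,4): no bracket -> illegal
(2,5): flips 2 -> legal
(3,1): flips 1 -> legal
(3,5): no bracket -> illegal
(5,1): no bracket -> illegal
(5,3): flips 2 -> legal
(5,4): no bracket -> illegal
(5,5): no bracket -> illegal
B mobility = 5
-- W to move --
(0,1): flips 2 -> legal
(0,2): flips 1 -> legal
(0,4): flips 1 -> legal
(1,4): flips 3 -> legal
(2,0): no bracket -> illegal
(2,1): no bracket -> illegal
(2,4): flips 1 -> legal
(3,1): no bracket -> illegal
(4,0): flips 1 -> legal
(5,0): flips 1 -> legal
(5,1): no bracket -> illegal
(5,3): no bracket -> illegal
W mobility = 7

Answer: B=5 W=7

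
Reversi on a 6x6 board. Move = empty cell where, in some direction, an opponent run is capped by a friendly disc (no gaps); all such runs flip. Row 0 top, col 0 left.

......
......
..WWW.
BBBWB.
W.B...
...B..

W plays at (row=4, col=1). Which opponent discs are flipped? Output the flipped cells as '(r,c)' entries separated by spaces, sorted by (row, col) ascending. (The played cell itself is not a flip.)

Dir NW: opp run (3,0), next=edge -> no flip
Dir N: opp run (3,1), next='.' -> no flip
Dir NE: opp run (3,2) capped by W -> flip
Dir W: first cell 'W' (not opp) -> no flip
Dir E: opp run (4,2), next='.' -> no flip
Dir SW: first cell '.' (not opp) -> no flip
Dir S: first cell '.' (not opp) -> no flip
Dir SE: first cell '.' (not opp) -> no flip

Answer: (3,2)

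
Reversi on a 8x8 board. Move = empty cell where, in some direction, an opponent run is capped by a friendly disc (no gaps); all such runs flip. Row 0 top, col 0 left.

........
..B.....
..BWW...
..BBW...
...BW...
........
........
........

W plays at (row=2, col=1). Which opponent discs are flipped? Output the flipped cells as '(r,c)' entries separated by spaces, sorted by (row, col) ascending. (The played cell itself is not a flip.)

Answer: (2,2)

Derivation:
Dir NW: first cell '.' (not opp) -> no flip
Dir N: first cell '.' (not opp) -> no flip
Dir NE: opp run (1,2), next='.' -> no flip
Dir W: first cell '.' (not opp) -> no flip
Dir E: opp run (2,2) capped by W -> flip
Dir SW: first cell '.' (not opp) -> no flip
Dir S: first cell '.' (not opp) -> no flip
Dir SE: opp run (3,2) (4,3), next='.' -> no flip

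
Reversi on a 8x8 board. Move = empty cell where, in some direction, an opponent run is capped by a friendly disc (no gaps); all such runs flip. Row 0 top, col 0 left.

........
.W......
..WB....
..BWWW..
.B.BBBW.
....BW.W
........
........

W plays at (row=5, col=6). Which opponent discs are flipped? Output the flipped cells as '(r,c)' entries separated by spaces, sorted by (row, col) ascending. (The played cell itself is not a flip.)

Dir NW: opp run (4,5) capped by W -> flip
Dir N: first cell 'W' (not opp) -> no flip
Dir NE: first cell '.' (not opp) -> no flip
Dir W: first cell 'W' (not opp) -> no flip
Dir E: first cell 'W' (not opp) -> no flip
Dir SW: first cell '.' (not opp) -> no flip
Dir S: first cell '.' (not opp) -> no flip
Dir SE: first cell '.' (not opp) -> no flip

Answer: (4,5)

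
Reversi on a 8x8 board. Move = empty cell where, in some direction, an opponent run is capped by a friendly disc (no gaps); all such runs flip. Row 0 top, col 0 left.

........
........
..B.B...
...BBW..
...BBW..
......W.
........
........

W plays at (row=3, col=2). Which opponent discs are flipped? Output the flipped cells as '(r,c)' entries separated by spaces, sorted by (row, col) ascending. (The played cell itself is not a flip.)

Answer: (3,3) (3,4)

Derivation:
Dir NW: first cell '.' (not opp) -> no flip
Dir N: opp run (2,2), next='.' -> no flip
Dir NE: first cell '.' (not opp) -> no flip
Dir W: first cell '.' (not opp) -> no flip
Dir E: opp run (3,3) (3,4) capped by W -> flip
Dir SW: first cell '.' (not opp) -> no flip
Dir S: first cell '.' (not opp) -> no flip
Dir SE: opp run (4,3), next='.' -> no flip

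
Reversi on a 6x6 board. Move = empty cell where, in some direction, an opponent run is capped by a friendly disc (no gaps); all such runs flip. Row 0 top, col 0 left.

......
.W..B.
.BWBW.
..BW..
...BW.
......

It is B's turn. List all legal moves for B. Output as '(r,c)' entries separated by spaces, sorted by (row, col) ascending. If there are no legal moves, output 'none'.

(0,0): no bracket -> illegal
(0,1): flips 1 -> legal
(0,2): no bracket -> illegal
(1,0): no bracket -> illegal
(1,2): flips 1 -> legal
(1,3): no bracket -> illegal
(1,5): no bracket -> illegal
(2,0): no bracket -> illegal
(2,5): flips 1 -> legal
(3,1): no bracket -> illegal
(3,4): flips 2 -> legal
(3,5): no bracket -> illegal
(4,2): no bracket -> illegal
(4,5): flips 1 -> legal
(5,3): no bracket -> illegal
(5,4): no bracket -> illegal
(5,5): no bracket -> illegal

Answer: (0,1) (1,2) (2,5) (3,4) (4,5)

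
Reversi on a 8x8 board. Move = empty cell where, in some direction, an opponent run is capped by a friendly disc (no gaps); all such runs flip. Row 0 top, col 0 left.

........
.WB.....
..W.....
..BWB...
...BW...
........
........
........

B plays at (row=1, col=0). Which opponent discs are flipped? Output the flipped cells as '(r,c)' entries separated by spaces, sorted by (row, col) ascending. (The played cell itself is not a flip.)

Dir NW: edge -> no flip
Dir N: first cell '.' (not opp) -> no flip
Dir NE: first cell '.' (not opp) -> no flip
Dir W: edge -> no flip
Dir E: opp run (1,1) capped by B -> flip
Dir SW: edge -> no flip
Dir S: first cell '.' (not opp) -> no flip
Dir SE: first cell '.' (not opp) -> no flip

Answer: (1,1)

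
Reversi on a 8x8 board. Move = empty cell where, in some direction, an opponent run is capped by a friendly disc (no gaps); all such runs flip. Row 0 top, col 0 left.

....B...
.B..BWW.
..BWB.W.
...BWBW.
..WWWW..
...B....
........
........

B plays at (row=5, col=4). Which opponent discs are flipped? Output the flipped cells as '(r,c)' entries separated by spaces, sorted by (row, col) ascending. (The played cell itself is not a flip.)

Answer: (3,4) (4,4)

Derivation:
Dir NW: opp run (4,3), next='.' -> no flip
Dir N: opp run (4,4) (3,4) capped by B -> flip
Dir NE: opp run (4,5) (3,6), next='.' -> no flip
Dir W: first cell 'B' (not opp) -> no flip
Dir E: first cell '.' (not opp) -> no flip
Dir SW: first cell '.' (not opp) -> no flip
Dir S: first cell '.' (not opp) -> no flip
Dir SE: first cell '.' (not opp) -> no flip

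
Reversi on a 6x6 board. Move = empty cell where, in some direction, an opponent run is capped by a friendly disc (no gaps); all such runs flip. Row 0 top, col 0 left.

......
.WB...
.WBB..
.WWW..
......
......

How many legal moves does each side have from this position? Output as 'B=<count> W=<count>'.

Answer: B=9 W=5

Derivation:
-- B to move --
(0,0): flips 1 -> legal
(0,1): no bracket -> illegal
(0,2): no bracket -> illegal
(1,0): flips 1 -> legal
(2,0): flips 1 -> legal
(2,4): no bracket -> illegal
(3,0): flips 1 -> legal
(3,4): no bracket -> illegal
(4,0): flips 1 -> legal
(4,1): flips 1 -> legal
(4,2): flips 1 -> legal
(4,3): flips 1 -> legal
(4,4): flips 1 -> legal
B mobility = 9
-- W to move --
(0,1): no bracket -> illegal
(0,2): flips 2 -> legal
(0,3): flips 1 -> legal
(1,3): flips 3 -> legal
(1,4): flips 1 -> legal
(2,4): flips 2 -> legal
(3,4): no bracket -> illegal
W mobility = 5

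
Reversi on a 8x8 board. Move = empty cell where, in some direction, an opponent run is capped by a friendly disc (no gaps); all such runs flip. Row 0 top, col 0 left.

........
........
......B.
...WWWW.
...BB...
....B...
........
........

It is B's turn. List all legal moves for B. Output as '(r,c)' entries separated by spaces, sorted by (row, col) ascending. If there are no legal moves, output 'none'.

Answer: (2,2) (2,3) (2,4) (2,5) (4,6)

Derivation:
(2,2): flips 1 -> legal
(2,3): flips 1 -> legal
(2,4): flips 1 -> legal
(2,5): flips 1 -> legal
(2,7): no bracket -> illegal
(3,2): no bracket -> illegal
(3,7): no bracket -> illegal
(4,2): no bracket -> illegal
(4,5): no bracket -> illegal
(4,6): flips 1 -> legal
(4,7): no bracket -> illegal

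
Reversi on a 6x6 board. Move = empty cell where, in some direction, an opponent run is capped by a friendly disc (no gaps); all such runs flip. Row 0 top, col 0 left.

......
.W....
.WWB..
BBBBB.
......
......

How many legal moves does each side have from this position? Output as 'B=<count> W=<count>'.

-- B to move --
(0,0): flips 2 -> legal
(0,1): flips 2 -> legal
(0,2): no bracket -> illegal
(1,0): flips 1 -> legal
(1,2): flips 2 -> legal
(1,3): flips 1 -> legal
(2,0): flips 2 -> legal
B mobility = 6
-- W to move --
(1,2): no bracket -> illegal
(1,3): no bracket -> illegal
(1,4): no bracket -> illegal
(2,0): no bracket -> illegal
(2,4): flips 1 -> legal
(2,5): no bracket -> illegal
(3,5): no bracket -> illegal
(4,0): flips 1 -> legal
(4,1): flips 1 -> legal
(4,2): flips 1 -> legal
(4,3): flips 1 -> legal
(4,4): flips 1 -> legal
(4,5): no bracket -> illegal
W mobility = 6

Answer: B=6 W=6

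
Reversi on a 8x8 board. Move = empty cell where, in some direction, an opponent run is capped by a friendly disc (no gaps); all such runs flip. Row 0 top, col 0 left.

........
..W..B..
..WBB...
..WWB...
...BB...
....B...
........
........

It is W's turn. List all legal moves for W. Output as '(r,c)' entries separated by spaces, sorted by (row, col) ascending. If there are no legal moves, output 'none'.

Answer: (0,6) (1,3) (1,4) (2,5) (3,5) (4,5) (5,3) (5,5) (6,5)

Derivation:
(0,4): no bracket -> illegal
(0,5): no bracket -> illegal
(0,6): flips 2 -> legal
(1,3): flips 1 -> legal
(1,4): flips 1 -> legal
(1,6): no bracket -> illegal
(2,5): flips 2 -> legal
(2,6): no bracket -> illegal
(3,5): flips 1 -> legal
(4,2): no bracket -> illegal
(4,5): flips 2 -> legal
(5,2): no bracket -> illegal
(5,3): flips 1 -> legal
(5,5): flips 1 -> legal
(6,3): no bracket -> illegal
(6,4): no bracket -> illegal
(6,5): flips 2 -> legal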